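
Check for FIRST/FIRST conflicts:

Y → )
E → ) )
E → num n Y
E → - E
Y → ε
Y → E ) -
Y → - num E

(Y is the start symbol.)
FIRST sets of the non-terminals at (or reachable through a nullable prefix from) the front of some alternative:
  FIRST(E) = { ')', '-', 'num' }

Productions for Y:
  Y → ): FIRST = { ')' }
  Y → ε: FIRST = { ε }
  Y → E ) -: FIRST = { ')', '-', 'num' }
  Y → - num E: FIRST = { '-' }
Productions for E:
  E → ) ): FIRST = { ')' }
  E → num n Y: FIRST = { 'num' }
  E → - E: FIRST = { '-' }

Conflict for Y: Y → ) and Y → E ) -
  Overlap: { ')' }
Conflict for Y: Y → E ) - and Y → - num E
  Overlap: { '-' }

Answer: Yes. Y → ')' / Y → E ')' '-' on { ')' }; Y → E ')' '-' / Y → '-' num E on { '-' }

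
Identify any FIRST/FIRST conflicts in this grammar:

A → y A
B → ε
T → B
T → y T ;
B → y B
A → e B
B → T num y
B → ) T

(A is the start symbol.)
A FIRST/FIRST conflict occurs when two productions N → α and N → β for the same non-terminal have FIRST(α) ∩ FIRST(β) ≠ ∅ (with ε ∈ FIRST of a nullable right-hand side, so two nullable alternatives also conflict).

FIRST sets of the non-terminals at (or reachable through a nullable prefix from) the front of some alternative:
  FIRST(T) = { ')', 'num', 'y', ε }
  FIRST(B) = { ')', 'num', 'y', ε }

Productions for A:
  A → y A: FIRST = { 'y' }
  A → e B: FIRST = { 'e' }
Productions for B:
  B → ε: FIRST = { ε }
  B → y B: FIRST = { 'y' }
  B → T num y: FIRST = { ')', 'num', 'y' }
  B → ) T: FIRST = { ')' }
Productions for T:
  T → B: FIRST = { ')', 'num', 'y', ε }
  T → y T ;: FIRST = { 'y' }

Conflict for B: B → y B and B → T num y
  Overlap: { 'y' }
Conflict for B: B → T num y and B → ) T
  Overlap: { ')' }
Conflict for T: T → B and T → y T ;
  Overlap: { 'y' }

Answer: Yes. B → y B / B → T num y on { 'y' }; B → T num y / B → ')' T on { ')' }; T → B / T → y T ';' on { 'y' }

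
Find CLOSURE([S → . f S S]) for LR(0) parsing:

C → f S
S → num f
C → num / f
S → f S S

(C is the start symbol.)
To compute CLOSURE, for each item [A → α.Bβ] where B is a non-terminal, add [B → .γ] for all productions B → γ; repeat for the newly added items until nothing changes.

Start with: [S → . f S S]
The dot precedes the terminal f, so nothing is added.

CLOSURE = { [S → . f S S] }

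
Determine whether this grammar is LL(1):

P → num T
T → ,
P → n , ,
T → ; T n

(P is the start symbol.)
Yes, the grammar is LL(1).

A grammar is LL(1) if for each non-terminal N with multiple productions, the predict sets of those productions are pairwise disjoint, where PREDICT(N → α) = (FIRST(α) \ {ε}) ∪ (FOLLOW(N) if α ⇒* ε).

For P:
  PREDICT(P → num T) = { 'num' }
  PREDICT(P → n ',' ',') = { 'n' }
For T:
  PREDICT(T → ',') = { ',' }
  PREDICT(T → ';' T n) = { ';' }

All predict sets are disjoint. The grammar IS LL(1).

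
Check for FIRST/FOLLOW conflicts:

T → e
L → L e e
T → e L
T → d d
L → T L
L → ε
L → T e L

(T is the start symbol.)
A FIRST/FOLLOW conflict occurs when a non-terminal N has a nullable alternative N → β (β ⇒* ε) and another alternative N → α with FIRST(α) ∩ FOLLOW(N) ≠ ∅: on such a lookahead the parser cannot decide between expanding α and letting N vanish via β.

Nullable non-terminals: L.
FIRST sets used below: FIRST(L) = { 'd', 'e', ε }, FIRST(T) = { 'd', 'e' }

L: nullable alternative(s) L → ε; FOLLOW(L) = { $, 'd', 'e' }
  L → L e e: FIRST \ {ε} = { 'd', 'e' } — overlaps FOLLOW(L) on { 'd', 'e' }: CONFLICT
  L → T L: FIRST \ {ε} = { 'd', 'e' } — overlaps FOLLOW(L) on { 'd', 'e' }: CONFLICT
  L → ε: FIRST \ {ε} = { } — this is the only nullable alternative, skip
  L → T e L: FIRST \ {ε} = { 'd', 'e' } — overlaps FOLLOW(L) on { 'd', 'e' }: CONFLICT

T has no nullable alternative, so no FIRST/FOLLOW check is needed there.

So the grammar has 3 FIRST/FOLLOW conflicts (marked CONFLICT above).

Answer: Yes. L → L e e with FOLLOW(L) on { 'd', 'e' }; L → T L with FOLLOW(L) on { 'd', 'e' }; L → T e L with FOLLOW(L) on { 'd', 'e' }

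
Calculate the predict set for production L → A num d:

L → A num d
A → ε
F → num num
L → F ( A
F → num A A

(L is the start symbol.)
{ 'num' }

PREDICT(L → A num d) = (FIRST(RHS) \ {ε}) ∪ (FOLLOW(L) if ε ∈ FIRST(RHS), i.e. RHS ⇒* ε)
FIRST(A) = { ε }
FIRST(A num d) = { 'num' }
ε ∉ FIRST(A num d), so FOLLOW(L) is not added.
PREDICT(L → A num d) = { 'num' }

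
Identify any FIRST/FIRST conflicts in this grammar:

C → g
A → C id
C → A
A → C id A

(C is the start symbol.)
A FIRST/FIRST conflict occurs when two productions N → α and N → β for the same non-terminal have FIRST(α) ∩ FIRST(β) ≠ ∅ (with ε ∈ FIRST of a nullable right-hand side, so two nullable alternatives also conflict).

FIRST sets of the non-terminals at (or reachable through a nullable prefix from) the front of some alternative:
  FIRST(A) = { 'g' }
  FIRST(C) = { 'g' }

Productions for C:
  C → g: FIRST = { 'g' }
  C → A: FIRST = { 'g' }
Productions for A:
  A → C id: FIRST = { 'g' }
  A → C id A: FIRST = { 'g' }

Conflict for C: C → g and C → A
  Overlap: { 'g' }
Conflict for A: A → C id and A → C id A
  Overlap: { 'g' }

Answer: Yes. C → g / C → A on { 'g' }; A → C id / A → C id A on { 'g' }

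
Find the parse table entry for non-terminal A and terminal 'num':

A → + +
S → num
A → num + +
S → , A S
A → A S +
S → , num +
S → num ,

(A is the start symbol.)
To find M[A, 'num'], we find productions for A where 'num' is in the predict set (PREDICT(N → α) = (FIRST(α) \ {ε}) ∪ (FOLLOW(N) if α ⇒* ε)).

Relevant sets:
  FIRST(A) = { '+', 'num' }

A → + +: PREDICT = { '+' }
A → num + +: PREDICT = { 'num' }
  'num' is in predict set, so this production goes in M[A, 'num']
A → A S +: PREDICT = { '+', 'num' }
  'num' is in predict set, so this production goes in M[A, 'num']

M[A, 'num'] = A → num + +, A → A S +  (a multiply-defined cell — the grammar is not LL(1))

Answer: A → num + +, A → A S +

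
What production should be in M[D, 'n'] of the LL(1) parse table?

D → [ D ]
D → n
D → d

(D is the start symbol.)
D → n

To find M[D, 'n'], we find productions for D where 'n' is in the predict set (PREDICT(N → α) = (FIRST(α) \ {ε}) ∪ (FOLLOW(N) if α ⇒* ε)).

D → [ D ]: PREDICT = { '[' }
D → n: PREDICT = { 'n' }
  'n' is in predict set, so this production goes in M[D, 'n']
D → d: PREDICT = { 'd' }

M[D, 'n'] = D → n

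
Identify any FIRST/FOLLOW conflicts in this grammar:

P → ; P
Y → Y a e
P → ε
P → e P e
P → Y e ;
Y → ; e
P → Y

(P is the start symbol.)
A FIRST/FOLLOW conflict occurs when a non-terminal N has a nullable alternative N → β (β ⇒* ε) and another alternative N → α with FIRST(α) ∩ FOLLOW(N) ≠ ∅: on such a lookahead the parser cannot decide between expanding α and letting N vanish via β.

Nullable non-terminals: P.
FIRST sets used below: FIRST(Y) = { ';' }

P: nullable alternative(s) P → ε; FOLLOW(P) = { $, 'e' }
  P → ; P: FIRST \ {ε} = { ';' } — disjoint from FOLLOW(P)
  P → ε: FIRST \ {ε} = { } — this is the only nullable alternative, skip
  P → e P e: FIRST \ {ε} = { 'e' } — overlaps FOLLOW(P) on { 'e' }: CONFLICT
  P → Y e ;: FIRST \ {ε} = { ';' } — disjoint from FOLLOW(P)
  P → Y: FIRST \ {ε} = { ';' } — disjoint from FOLLOW(P)

Y has no nullable alternative, so no FIRST/FOLLOW check is needed there.

So the grammar has 1 FIRST/FOLLOW conflict (marked CONFLICT above).

Answer: Yes. P → e P e with FOLLOW(P) on { 'e' }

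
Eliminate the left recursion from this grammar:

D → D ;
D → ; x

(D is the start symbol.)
D → ; x D'
D' → ; D'
D' → ε

D is directly left-recursive. The standard transformation for
  A → A α₁ | ... | A α_m | β₁ | ... | β_n
is
  A  → β₁ A' | ... | β_n A'
  A' → α₁ A' | ... | α_m A' | ε

D → ; x becomes D → ; x D'
D → D ; becomes D' → ; D'
Add D' → ε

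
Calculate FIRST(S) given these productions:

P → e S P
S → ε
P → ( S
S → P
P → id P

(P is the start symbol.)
FIRST sets of the other non-terminals involved (by the same procedure, iterated to a fixed point):
  FIRST(P) = { '(', 'e', 'id' }

From S → ε:
  - ε-production, so ε ∈ FIRST(S)
From S → P:
  - P is a non-terminal: add FIRST(P) \ {ε} = { '(', 'e', 'id' }
    P is not nullable, so stop

Collecting: FIRST(S) = { '(', 'e', 'id', ε }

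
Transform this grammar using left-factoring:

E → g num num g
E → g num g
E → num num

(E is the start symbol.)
E → g num E'
E' → num g
E' → g
E → num num

Left-factoring transforms A → αβ₁ | αβ₂ into A → αA' and A' → β₁ | β₂
(α is the longest common prefix among the alternatives). Repeat until
no nonterminal has two alternatives with a common prefix.

Round 1: E has alternatives sharing prefix 'g num'. Introduce E': E → g num E'
  Add: E' → num g
  Add: E' → g

No remaining common prefixes — done.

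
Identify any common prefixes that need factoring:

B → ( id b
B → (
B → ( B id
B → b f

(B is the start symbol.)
Left-factoring is needed when two productions for the same non-terminal
share a common prefix on the right-hand side.

Productions for B:
  B → ( id b
  B → (
  B → ( B id
  B → b f

Found common prefix '(' in productions for B

Answer: Yes, B has productions with common prefix '('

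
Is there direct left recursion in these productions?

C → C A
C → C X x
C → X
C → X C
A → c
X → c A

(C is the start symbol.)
Yes, C is left-recursive

C → C A: LEFT RECURSIVE (starts with C)
C → C X x: LEFT RECURSIVE (starts with C)
C → X: starts with X
C → X C: starts with X
A → c: starts with c
X → c A: starts with c

The grammar has direct left recursion on: C.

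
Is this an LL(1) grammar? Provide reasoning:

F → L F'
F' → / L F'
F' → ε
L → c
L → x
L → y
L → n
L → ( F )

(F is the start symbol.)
Yes, the grammar is LL(1).

A grammar is LL(1) if for each non-terminal N with multiple productions, the predict sets of those productions are pairwise disjoint, where PREDICT(N → α) = (FIRST(α) \ {ε}) ∪ (FOLLOW(N) if α ⇒* ε).

Relevant sets:
  FOLLOW(F') = { $, ')' }

For F':
  PREDICT(F' → '/' L F') = { '/' }
  PREDICT(F' → ε) = { $, ')' }
For L:
  PREDICT(L → c) = { 'c' }
  PREDICT(L → x) = { 'x' }
  PREDICT(L → y) = { 'y' }
  PREDICT(L → n) = { 'n' }
  PREDICT(L → '(' F ')') = { '(' }
F has a single production, so nothing to check there.

All predict sets are disjoint. The grammar IS LL(1).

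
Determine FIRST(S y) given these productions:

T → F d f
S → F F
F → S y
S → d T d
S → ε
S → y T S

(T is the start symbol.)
{ 'd', 'y' }

FIRST sets of the non-terminals involved (from the grammar, by fixed-point iteration):
  FIRST(S) = { 'd', 'y', ε }

To compute FIRST(S y), process the symbols left to right:
Symbol S is a non-terminal. Add FIRST(S) \ {ε} = { 'd', 'y' }
S is nullable (ε ∈ FIRST(S)), continue to the next symbol.
Symbol y is a terminal. Add 'y' and stop.
FIRST(S y) = { 'd', 'y' }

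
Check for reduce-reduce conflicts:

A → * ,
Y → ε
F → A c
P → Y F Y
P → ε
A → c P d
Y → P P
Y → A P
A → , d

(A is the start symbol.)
Augment with A' → A and build the canonical LR(0) collection (I0 = CLOSURE({[A' → . A]}), then GOTO on every symbol after a dot until no new states appear). It has 18 states:
  I0: { [A → . * ,], [A → . , d], [A → . c P d], [A' → . A] }  — shift
  I1: { [A → * . ,] }  — shift
  I2: { [A → , . d] }  — shift
  I3: { [A' → A .] }  — accept
  I4: { [A → . * ,], [A → . , d], [A → . c P d], [A → c . P d], [P → . Y F Y], [P → .], [Y → . A P], [Y → . P P], [Y → .] }  — shift, 2 reduces
  I5: { [A → . * ,], [A → . , d], [A → . c P d], [P → . Y F Y], [P → .], [Y → . A P], [Y → . P P], [Y → .], [Y → A . P] }  — shift, 2 reduces
  I6: { [A → . * ,], [A → . , d], [A → . c P d], [A → c P . d], [P → . Y F Y], [P → .], [Y → . A P], [Y → . P P], [Y → .], [Y → P . P] }  — shift, 2 reduces
  I7: { [A → . * ,], [A → . , d], [A → . c P d], [F → . A c], [P → Y . F Y] }  — shift
  I8: { [F → A . c] }  — shift
  I9: { [A → . * ,], [A → . , d], [A → . c P d], [P → . Y F Y], [P → .], [P → Y F . Y], [Y → . A P], [Y → . P P], [Y → .] }  — shift, 2 reduces
  I10: { [A → . * ,], [A → . , d], [A → . c P d], [P → . Y F Y], [P → .], [Y → . A P], [Y → . P P], [Y → .], [Y → P . P] }  — shift, 2 reduces
  I11: { [A → . * ,], [A → . , d], [A → . c P d], [F → . A c], [P → Y . F Y], [P → Y F Y .] }  — shift, reduce
  I12: { [A → . * ,], [A → . , d], [A → . c P d], [P → . Y F Y], [P → .], [Y → . A P], [Y → . P P], [Y → .], [Y → P . P], [Y → P P .] }  — shift, 3 reduces
  I13: { [F → A c .] }  — reduce
  I14: { [A → c P d .] }  — reduce
  I15: { [A → . * ,], [A → . , d], [A → . c P d], [P → . Y F Y], [P → .], [Y → . A P], [Y → . P P], [Y → .], [Y → A P .], [Y → P . P] }  — shift, 3 reduces
  I16: { [A → , d .] }  — reduce
  I17: { [A → * , .] }  — reduce

I4 contains complete items [P → .], [Y → .] — reduce-reduce conflict.
I5 contains complete items [P → .], [Y → .] — reduce-reduce conflict.
I6 contains complete items [P → .], [Y → .] — reduce-reduce conflict.
I9 contains complete items [P → .], [Y → .] — reduce-reduce conflict.
I10 contains complete items [P → .], [Y → .] — reduce-reduce conflict.
I12 contains complete items [P → .], [Y → .], [Y → P P .] — reduce-reduce conflict.
I15 contains complete items [P → .], [Y → .], [Y → A P .] — reduce-reduce conflict.

Answer: Yes — I4: [P → .] vs [Y → .]; I5: [P → .] vs [Y → .]; I6: [P → .] vs [Y → .]; I9: [P → .] vs [Y → .]; I10: [P → .] vs [Y → .]; I12: [P → .] vs [Y → .]; I15: [P → .] vs [Y → .]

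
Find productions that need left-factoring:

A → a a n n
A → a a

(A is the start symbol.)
Left-factoring is needed when two productions for the same non-terminal
share a common prefix on the right-hand side.

Productions for A:
  A → a a n n
  A → a a

Found common prefix 'a a' in productions for A

Answer: Yes, A has productions with common prefix 'a a'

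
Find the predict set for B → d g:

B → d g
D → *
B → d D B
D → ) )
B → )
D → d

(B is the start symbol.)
PREDICT(B → d g) = (FIRST(RHS) \ {ε}) ∪ (FOLLOW(B) if ε ∈ FIRST(RHS), i.e. RHS ⇒* ε)
FIRST(d g) = { 'd' }
ε ∉ FIRST(d g), so FOLLOW(B) is not added.
PREDICT(B → d g) = { 'd' }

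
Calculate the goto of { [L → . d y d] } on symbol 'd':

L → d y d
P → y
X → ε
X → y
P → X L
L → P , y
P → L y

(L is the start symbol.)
GOTO(I, 'd') = CLOSURE({ [A → αX.β] : [A → α.Xβ] ∈ I, X = 'd' })

Items with dot before 'd', with the dot advanced:
  [L → . d y d] → [L → d . y d]
Closure adds nothing (no advanced item has the dot before a non-terminal).

GOTO = { [L → d . y d] }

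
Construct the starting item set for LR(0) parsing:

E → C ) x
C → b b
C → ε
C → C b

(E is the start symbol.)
{ [C → . C b], [C → . b b], [C → .], [E → . C ) x], [E' → . E] }

First, augment the grammar with E' → E
I₀ = CLOSURE({ [E' → . E] }):
  [E' → . E] has the dot before E: add [E → . C ) x]
  [E → . C ) x] has the dot before C: add [C → . b b], [C → .], [C → . C b]
No further items can be added.

I₀ = { [C → . C b], [C → . b b], [C → .], [E → . C ) x], [E' → . E] }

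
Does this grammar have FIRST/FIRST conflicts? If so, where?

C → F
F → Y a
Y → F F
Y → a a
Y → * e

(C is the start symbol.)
FIRST sets of the non-terminals at (or reachable through a nullable prefix from) the front of some alternative:
  FIRST(F) = { '*', 'a' }

Productions for Y:
  Y → F F: FIRST = { '*', 'a' }
  Y → a a: FIRST = { 'a' }
  Y → * e: FIRST = { '*' }
C, F have only one production, so no FIRST/FIRST conflict is possible there.

Conflict for Y: Y → F F and Y → a a
  Overlap: { 'a' }
Conflict for Y: Y → F F and Y → * e
  Overlap: { '*' }

Answer: Yes. Y → F F / Y → a a on { 'a' }; Y → F F / Y → '*' e on { '*' }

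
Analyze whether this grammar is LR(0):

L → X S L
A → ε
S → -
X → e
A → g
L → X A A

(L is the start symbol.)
No. Shift-reduce conflict between [A → .] and [A → . g]

Augment with L' → L and build the canonical LR(0) collection (I0 = CLOSURE({[L' → . L]}), then GOTO on every symbol after a dot until no new states appear). It has 10 states:
  I0: { [L → . X A A], [L → . X S L], [L' → . L], [X → . e] }  — shift
  I1: { [L' → L .] }  — accept
  I2: { [A → . g], [A → .], [L → X . A A], [L → X . S L], [S → . -] }  — shift, reduce
  I3: { [X → e .] }  — reduce
  I4: { [S → - .] }  — reduce
  I5: { [A → . g], [A → .], [L → X A . A] }  — shift, reduce
  I6: { [L → . X A A], [L → . X S L], [L → X S . L], [X → . e] }  — shift
  I7: { [A → g .] }  — reduce
  I8: { [L → X S L .] }  — reduce
  I9: { [L → X A A .] }  — reduce

Conflict in state I2:
  Shift-reduce conflict between [A → .] and [A → . g]
So the grammar is NOT LR(0).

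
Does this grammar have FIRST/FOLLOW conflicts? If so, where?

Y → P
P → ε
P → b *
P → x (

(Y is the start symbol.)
Nullable non-terminals: P, Y.

P: nullable alternative(s) P → ε; FOLLOW(P) = { $ }
  P → ε: FIRST \ {ε} = { } — this is the only nullable alternative, skip
  P → b *: FIRST \ {ε} = { 'b' } — disjoint from FOLLOW(P)
  P → x (: FIRST \ {ε} = { 'x' } — disjoint from FOLLOW(P)
Y has a nullable alternative but only one production, so nothing to check.

No FIRST/FOLLOW conflicts found.

Answer: No FIRST/FOLLOW conflicts.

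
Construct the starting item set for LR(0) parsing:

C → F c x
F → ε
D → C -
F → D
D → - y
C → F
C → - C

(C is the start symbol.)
First, augment the grammar with C' → C
I₀ = CLOSURE({ [C' → . C] }):
  [C' → . C] has the dot before C: add [C → . F c x], [C → . F], [C → . - C]
  [C → . F c x] has the dot before F: add [F → .], [F → . D]
  [F → . D] has the dot before D: add [D → . C -], [D → . - y]
No further items can be added.

I₀ = { [C → . - C], [C → . F c x], [C → . F], [C' → . C], [D → . - y], [D → . C -], [F → . D], [F → .] }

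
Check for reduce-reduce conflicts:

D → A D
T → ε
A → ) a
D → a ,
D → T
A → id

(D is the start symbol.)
Augment with D' → D and build the canonical LR(0) collection (I0 = CLOSURE({[D' → . D]}), then GOTO on every symbol after a dot until no new states appear). It has 10 states:
  I0: { [A → . ) a], [A → . id], [D → . A D], [D → . T], [D → . a ,], [D' → . D], [T → .] }  — shift, reduce
  I1: { [A → ) . a] }  — shift
  I2: { [A → . ) a], [A → . id], [D → . A D], [D → . T], [D → . a ,], [D → A . D], [T → .] }  — shift, reduce
  I3: { [D' → D .] }  — accept
  I4: { [D → T .] }  — reduce
  I5: { [D → a . ,] }  — shift
  I6: { [A → id .] }  — reduce
  I7: { [D → a , .] }  — reduce
  I8: { [D → A D .] }  — reduce
  I9: { [A → ) a .] }  — reduce

No state contains more than one complete item.

Answer: No reduce-reduce conflicts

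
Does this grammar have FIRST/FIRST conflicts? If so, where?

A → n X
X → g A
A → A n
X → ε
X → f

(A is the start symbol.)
FIRST sets of the non-terminals at (or reachable through a nullable prefix from) the front of some alternative:
  FIRST(A) = { 'n' }

Productions for A:
  A → n X: FIRST = { 'n' }
  A → A n: FIRST = { 'n' }
Productions for X:
  X → g A: FIRST = { 'g' }
  X → ε: FIRST = { ε }
  X → f: FIRST = { 'f' }

Conflict for A: A → n X and A → A n
  Overlap: { 'n' }

Answer: Yes. A → n X / A → A n on { 'n' }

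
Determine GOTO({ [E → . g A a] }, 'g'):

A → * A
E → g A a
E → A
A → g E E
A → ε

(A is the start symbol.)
GOTO(I, 'g') = CLOSURE({ [A → αX.β] : [A → α.Xβ] ∈ I, X = 'g' })

Items with dot before 'g', with the dot advanced:
  [E → . g A a] → [E → g . A a]
Closure of the advanced items:
  [E → g . A a] has the dot before A: add [A → . * A], [A → . g E E], [A → .]

GOTO = { [A → . * A], [A → . g E E], [A → .], [E → g . A a] }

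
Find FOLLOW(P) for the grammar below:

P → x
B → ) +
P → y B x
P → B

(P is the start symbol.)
{ $ }

To compute FOLLOW(P), find every occurrence of P on a right-hand side N → α P β: add FIRST(β) \ {ε}, and if β is empty or nullable also add FOLLOW(N). Iterate to a fixed point.

P is the start symbol, so $ ∈ FOLLOW(P).
P does not occur on any right-hand side.

Taking the union: FOLLOW(P) = { $ }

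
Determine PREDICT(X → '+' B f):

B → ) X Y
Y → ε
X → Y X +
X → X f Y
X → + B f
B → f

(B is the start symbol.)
PREDICT(X → '+' B f) = (FIRST(RHS) \ {ε}) ∪ (FOLLOW(X) if ε ∈ FIRST(RHS), i.e. RHS ⇒* ε)
FIRST('+' B f) = { '+' }
ε ∉ FIRST('+' B f), so FOLLOW(X) is not added.
PREDICT(X → '+' B f) = { '+' }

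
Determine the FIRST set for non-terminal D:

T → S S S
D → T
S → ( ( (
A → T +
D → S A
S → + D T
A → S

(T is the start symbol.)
{ '(', '+' }

To compute FIRST(D), examine every production with D on the left-hand side, reading each right-hand side left to right until a non-nullable symbol is reached.

FIRST sets of the other non-terminals involved (by the same procedure, iterated to a fixed point):
  FIRST(T) = { '(', '+' }
  FIRST(S) = { '(', '+' }

From D → T:
  - T is a non-terminal: add FIRST(T) \ {ε} = { '(', '+' }
    T is not nullable, so stop
From D → S A:
  - S is a non-terminal: add FIRST(S) \ {ε} = { '(', '+' }
    S is not nullable, so stop

Collecting: FIRST(D) = { '(', '+' }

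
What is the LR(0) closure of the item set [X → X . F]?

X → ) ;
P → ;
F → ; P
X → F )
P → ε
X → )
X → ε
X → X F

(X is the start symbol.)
To compute CLOSURE, for each item [A → α.Bβ] where B is a non-terminal, add [B → .γ] for all productions B → γ; repeat for the newly added items until nothing changes.

Start with: [X → X . F]
  [X → X . F] has the dot before F: add [F → . ; P]
No further items can be added.

CLOSURE = { [F → . ; P], [X → X . F] }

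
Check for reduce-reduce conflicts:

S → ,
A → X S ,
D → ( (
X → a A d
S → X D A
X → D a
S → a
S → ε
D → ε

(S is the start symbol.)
Augment with S' → S and build the canonical LR(0) collection (I0 = CLOSURE({[S' → . S]}), then GOTO on every symbol after a dot until no new states appear). It has 17 states:
  I0: { [D → . ( (], [D → .], [S → . ,], [S → . X D A], [S → . a], [S → .], [S' → . S], [X → . D a], [X → . a A d] }  — shift, 2 reduces
  I1: { [D → ( . (] }  — shift
  I2: { [S → , .] }  — reduce
  I3: { [X → D . a] }  — shift
  I4: { [S' → S .] }  — accept
  I5: { [D → . ( (], [D → .], [S → X . D A] }  — shift, reduce
  I6: { [A → . X S ,], [D → . ( (], [D → .], [S → a .], [X → . D a], [X → . a A d], [X → a . A d] }  — shift, 2 reduces
  I7: { [X → a A . d] }  — shift
  I8: { [A → X . S ,], [D → . ( (], [D → .], [S → . ,], [S → . X D A], [S → . a], [S → .], [X → . D a], [X → . a A d] }  — shift, 2 reduces
  I9: { [A → . X S ,], [D → . ( (], [D → .], [X → . D a], [X → . a A d], [X → a . A d] }  — shift, reduce
  I10: { [A → X S . ,] }  — shift
  I11: { [A → X S , .] }  — reduce
  I12: { [X → a A d .] }  — reduce
  I13: { [A → . X S ,], [D → . ( (], [D → .], [S → X D . A], [X → . D a], [X → . a A d] }  — shift, reduce
  I14: { [S → X D A .] }  — reduce
  I15: { [X → D a .] }  — reduce
  I16: { [D → ( ( .] }  — reduce

I0 contains complete items [D → .], [S → .] — reduce-reduce conflict.
I6 contains complete items [D → .], [S → a .] — reduce-reduce conflict.
I8 contains complete items [D → .], [S → .] — reduce-reduce conflict.

Answer: Yes — I0: [D → .] vs [S → .]; I6: [D → .] vs [S → a .]; I8: [D → .] vs [S → .]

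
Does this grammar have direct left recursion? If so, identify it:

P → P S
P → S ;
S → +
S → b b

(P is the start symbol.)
Yes, P is left-recursive

P → P S: LEFT RECURSIVE (starts with P)
P → S ;: starts with S
S → +: starts with '+'
S → b b: starts with b

The grammar has direct left recursion on: P.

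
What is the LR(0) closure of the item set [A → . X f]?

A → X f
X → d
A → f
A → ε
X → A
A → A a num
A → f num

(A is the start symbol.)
To compute CLOSURE, for each item [A → α.Bβ] where B is a non-terminal, add [B → .γ] for all productions B → γ; repeat for the newly added items until nothing changes.

Start with: [A → . X f]
  [A → . X f] has the dot before X: add [X → . d], [X → . A]
  [X → . A] has the dot before A: add [A → . f], [A → .], [A → . A a num], [A → . f num]
No further items can be added.

CLOSURE = { [A → . A a num], [A → . X f], [A → . f num], [A → . f], [A → .], [X → . A], [X → . d] }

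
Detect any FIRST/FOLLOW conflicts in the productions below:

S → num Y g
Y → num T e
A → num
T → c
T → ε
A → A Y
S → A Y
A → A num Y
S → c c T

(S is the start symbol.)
No FIRST/FOLLOW conflicts.

Nullable non-terminals: T.

T: nullable alternative(s) T → ε; FOLLOW(T) = { $, 'e' }
  T → c: FIRST \ {ε} = { 'c' } — disjoint from FOLLOW(T)
  T → ε: FIRST \ {ε} = { } — this is the only nullable alternative, skip

A, S, Y have no nullable alternative, so no FIRST/FOLLOW check is needed there.

No FIRST/FOLLOW conflicts found.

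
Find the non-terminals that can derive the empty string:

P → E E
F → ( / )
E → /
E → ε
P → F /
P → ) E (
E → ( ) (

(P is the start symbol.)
A non-terminal is nullable if it can derive ε (the empty string): either it has an ε-production, or it has a production whose right-hand side consists entirely of nullable non-terminals.

ε-productions: E → ε
So E is immediately nullable.
P → E E: every symbol on the right is nullable, so P is nullable too.
No further non-terminal can be added: every production for the remaining non-terminals contains a terminal or a non-nullable non-terminal.
Nullable = { 'E', 'P' }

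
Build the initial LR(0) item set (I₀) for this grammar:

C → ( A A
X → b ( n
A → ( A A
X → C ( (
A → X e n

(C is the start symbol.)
{ [C → . ( A A], [C' → . C] }

First, augment the grammar with C' → C
I₀ = CLOSURE({ [C' → . C] }):
  [C' → . C] has the dot before C: add [C → . ( A A]
No further items can be added.

I₀ = { [C → . ( A A], [C' → . C] }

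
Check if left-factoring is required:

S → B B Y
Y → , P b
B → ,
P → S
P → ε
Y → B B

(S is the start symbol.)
No, left-factoring is not needed

Left-factoring is needed when two productions for the same non-terminal
share a common prefix on the right-hand side.

Productions for Y:
  Y → , P b
  Y → B B
Productions for P:
  P → S
  P → ε

No common prefixes found.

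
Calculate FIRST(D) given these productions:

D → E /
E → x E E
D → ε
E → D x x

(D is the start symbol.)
To compute FIRST(D), examine every production with D on the left-hand side, reading each right-hand side left to right until a non-nullable symbol is reached.

FIRST sets of the other non-terminals involved (by the same procedure, iterated to a fixed point):
  FIRST(E) = { 'x' }

From D → E /:
  - E is a non-terminal: add FIRST(E) \ {ε} = { 'x' }
    E is not nullable, so stop
From D → ε:
  - ε-production, so ε ∈ FIRST(D)

Collecting: FIRST(D) = { 'x', ε }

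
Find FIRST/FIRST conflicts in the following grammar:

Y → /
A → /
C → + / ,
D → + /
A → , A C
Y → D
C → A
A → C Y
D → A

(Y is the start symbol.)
Yes. Y → '/' / Y → D on { '/' }; A → '/' / A → C Y on { '/' }; A → ',' A C / A → C Y on { ',' }; C → '+' '/' ',' / C → A on { '+' }; D → '+' '/' / D → A on { '+' }

FIRST sets of the non-terminals at (or reachable through a nullable prefix from) the front of some alternative:
  FIRST(D) = { '+', ',', '/' }
  FIRST(C) = { '+', ',', '/' }
  FIRST(A) = { '+', ',', '/' }

Productions for Y:
  Y → /: FIRST = { '/' }
  Y → D: FIRST = { '+', ',', '/' }
Productions for A:
  A → /: FIRST = { '/' }
  A → , A C: FIRST = { ',' }
  A → C Y: FIRST = { '+', ',', '/' }
Productions for C:
  C → + / ,: FIRST = { '+' }
  C → A: FIRST = { '+', ',', '/' }
Productions for D:
  D → + /: FIRST = { '+' }
  D → A: FIRST = { '+', ',', '/' }

Conflict for Y: Y → / and Y → D
  Overlap: { '/' }
Conflict for A: A → / and A → C Y
  Overlap: { '/' }
Conflict for A: A → , A C and A → C Y
  Overlap: { ',' }
Conflict for C: C → + / , and C → A
  Overlap: { '+' }
Conflict for D: D → + / and D → A
  Overlap: { '+' }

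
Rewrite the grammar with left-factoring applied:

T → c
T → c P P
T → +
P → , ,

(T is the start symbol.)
Left-factoring transforms A → αβ₁ | αβ₂ into A → αA' and A' → β₁ | β₂
(α is the longest common prefix among the alternatives). Repeat until
no nonterminal has two alternatives with a common prefix.

Round 1: T has alternatives sharing prefix 'c'. Introduce T': T → c T'
  Add: T' → ε
  Add: T' → P P

No remaining common prefixes — done.

Resulting grammar:
T → c T'
T' → ε
T' → P P
T → +
P → , ,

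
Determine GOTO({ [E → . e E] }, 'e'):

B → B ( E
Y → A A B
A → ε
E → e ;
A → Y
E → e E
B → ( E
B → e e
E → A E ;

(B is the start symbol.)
{ [A → . Y], [A → .], [E → . A E ;], [E → . e ;], [E → . e E], [E → e . E], [Y → . A A B] }

GOTO(I, 'e') = CLOSURE({ [A → αX.β] : [A → α.Xβ] ∈ I, X = 'e' })

Items with dot before 'e', with the dot advanced:
  [E → . e E] → [E → e . E]
Closure of the advanced items:
  [E → e . E] has the dot before E: add [E → . e ;], [E → . e E], [E → . A E ;]
  [E → . A E ;] has the dot before A: add [A → .], [A → . Y]
  [A → . Y] has the dot before Y: add [Y → . A A B]

GOTO = { [A → . Y], [A → .], [E → . A E ;], [E → . e ;], [E → . e E], [E → e . E], [Y → . A A B] }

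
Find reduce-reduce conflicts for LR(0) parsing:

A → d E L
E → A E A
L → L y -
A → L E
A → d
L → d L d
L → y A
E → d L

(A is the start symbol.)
Yes — I12: [A → d .] vs [L → d L d .]

A reduce-reduce conflict occurs when an LR(0) state has two complete items [A → α .] and [B → β .] — both call for a reduction, and with no lookahead the parser cannot choose between them.

Augment with A' → A and build the canonical LR(0) collection (I0 = CLOSURE({[A' → . A]}), then GOTO on every symbol after a dot until no new states appear). It has 22 states:
  I0: { [A → . L E], [A → . d E L], [A → . d], [A' → . A], [L → . L y -], [L → . d L d], [L → . y A] }  — shift
  I1: { [A' → A .] }  — accept
  I2: { [A → . L E], [A → . d E L], [A → . d], [A → L . E], [E → . A E A], [E → . d L], [L → . L y -], [L → . d L d], [L → . y A], [L → L . y -] }  — shift
  I3: { [A → . L E], [A → . d E L], [A → . d], [A → d . E L], [A → d .], [E → . A E A], [E → . d L], [L → . L y -], [L → . d L d], [L → . y A], [L → d . L d] }  — shift, reduce
  I4: { [A → . L E], [A → . d E L], [A → . d], [L → . L y -], [L → . d L d], [L → . y A], [L → y . A] }  — shift
  I5: { [L → y A .] }  — reduce
  I6: { [A → . L E], [A → . d E L], [A → . d], [E → . A E A], [E → . d L], [E → A . E A], [L → . L y -], [L → . d L d], [L → . y A] }  — shift
  I7: { [A → d E . L], [L → . L y -], [L → . d L d], [L → . y A] }  — shift
  I8: { [A → . L E], [A → . d E L], [A → . d], [A → L . E], [E → . A E A], [E → . d L], [L → . L y -], [L → . d L d], [L → . y A], [L → L . y -], [L → d L . d] }  — shift
  I9: { [A → . L E], [A → . d E L], [A → . d], [A → d . E L], [A → d .], [E → . A E A], [E → . d L], [E → d . L], [L → . L y -], [L → . d L d], [L → . y A], [L → d . L d] }  — shift, reduce
  I10: { [A → . L E], [A → . d E L], [A → . d], [A → L . E], [E → . A E A], [E → . d L], [E → d L .], [L → . L y -], [L → . d L d], [L → . y A], [L → L . y -], [L → d L . d] }  — shift, reduce
  I11: { [A → L E .] }  — reduce
  I12: { [A → . L E], [A → . d E L], [A → . d], [A → d . E L], [A → d .], [E → . A E A], [E → . d L], [E → d . L], [L → . L y -], [L → . d L d], [L → . y A], [L → d . L d], [L → d L d .] }  — shift, 2 reduces
  I13: { [A → . L E], [A → . d E L], [A → . d], [L → . L y -], [L → . d L d], [L → . y A], [L → L y . -], [L → y . A] }  — shift
  I14: { [L → L y - .] }  — reduce
  I15: { [A → d E L .], [L → L . y -] }  — shift, reduce
  I16: { [L → . L y -], [L → . d L d], [L → . y A], [L → d . L d] }  — shift
  I17: { [L → L . y -], [L → d L . d] }  — shift
  I18: { [L → d L d .] }  — reduce
  I19: { [L → L y . -] }  — shift
  I20: { [A → . L E], [A → . d E L], [A → . d], [E → A E . A], [L → . L y -], [L → . d L d], [L → . y A] }  — shift
  I21: { [E → A E A .] }  — reduce

I12 contains complete items [A → d .], [L → d L d .] — reduce-reduce conflict.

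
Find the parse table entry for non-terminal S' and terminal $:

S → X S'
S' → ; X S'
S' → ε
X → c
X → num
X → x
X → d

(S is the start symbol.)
To find M[S', $], we find productions for S' where $ is in the predict set (PREDICT(N → α) = (FIRST(α) \ {ε}) ∪ (FOLLOW(N) if α ⇒* ε)).

Relevant sets:
  FOLLOW(S') = { $ }

S' → ; X S': PREDICT = { ';' }
S' → ε: PREDICT = { $ }
  $ is in predict set, so this production goes in M[S', $]

M[S', $] = S' → ε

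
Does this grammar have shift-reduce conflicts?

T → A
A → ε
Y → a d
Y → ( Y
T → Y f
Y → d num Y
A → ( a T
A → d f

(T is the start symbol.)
Yes — I0: [A → .] vs [A → . ( a T]; I15: [A → .] vs [A → . ( a T]; I17: [Y → a d .] vs [A → d . f]

A shift-reduce conflict occurs when an LR(0) state has both:
  - a complete (reduce) item [A → α .] (dot at the end), and
  - a shift item [B → β . c γ] (dot before a terminal).

Augment with T' → T and build the canonical LR(0) collection (I0 = CLOSURE({[T' → . T]}), then GOTO on every symbol after a dot until no new states appear). It has 18 states:
  I0: { [A → . ( a T], [A → . d f], [A → .], [T → . A], [T → . Y f], [T' → . T], [Y → . ( Y], [Y → . a d], [Y → . d num Y] }  — shift, reduce
  I1: { [A → ( . a T], [Y → ( . Y], [Y → . ( Y], [Y → . a d], [Y → . d num Y] }  — shift
  I2: { [T → A .] }  — reduce
  I3: { [T' → T .] }  — accept
  I4: { [T → Y . f] }  — shift
  I5: { [Y → a . d] }  — shift
  I6: { [A → d . f], [Y → d . num Y] }  — shift
  I7: { [A → d f .] }  — reduce
  I8: { [Y → . ( Y], [Y → . a d], [Y → . d num Y], [Y → d num . Y] }  — shift
  I9: { [Y → ( . Y], [Y → . ( Y], [Y → . a d], [Y → . d num Y] }  — shift
  I10: { [Y → d num Y .] }  — reduce
  I11: { [Y → d . num Y] }  — shift
  I12: { [Y → ( Y .] }  — reduce
  I13: { [Y → a d .] }  — reduce
  I14: { [T → Y f .] }  — reduce
  I15: { [A → ( a . T], [A → . ( a T], [A → . d f], [A → .], [T → . A], [T → . Y f], [Y → . ( Y], [Y → . a d], [Y → . d num Y], [Y → a . d] }  — shift, reduce
  I16: { [A → ( a T .] }  — reduce
  I17: { [A → d . f], [Y → a d .], [Y → d . num Y] }  — shift, reduce

I0 contains reduce item [A → .] and shift items [A → . ( a T], [A → . d f], [Y → . ( Y], [Y → . a d], [Y → . d num Y] — shift-reduce conflict.
I15 contains reduce item [A → .] and shift items [A → . ( a T], [A → . d f], [Y → . ( Y], [Y → . a d], [Y → a . d], [Y → . d num Y] — shift-reduce conflict.
I17 contains reduce item [Y → a d .] and shift items [A → d . f], [Y → d . num Y] — shift-reduce conflict.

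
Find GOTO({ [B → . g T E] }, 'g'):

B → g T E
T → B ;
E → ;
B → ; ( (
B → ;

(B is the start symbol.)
{ [B → . ; ( (], [B → . ;], [B → . g T E], [B → g . T E], [T → . B ;] }

GOTO(I, 'g') = CLOSURE({ [A → αX.β] : [A → α.Xβ] ∈ I, X = 'g' })

Items with dot before 'g', with the dot advanced:
  [B → . g T E] → [B → g . T E]
Closure of the advanced items:
  [B → g . T E] has the dot before T: add [T → . B ;]
  [T → . B ;] has the dot before B: add [B → . g T E], [B → . ; ( (], [B → . ;]

GOTO = { [B → . ; ( (], [B → . ;], [B → . g T E], [B → g . T E], [T → . B ;] }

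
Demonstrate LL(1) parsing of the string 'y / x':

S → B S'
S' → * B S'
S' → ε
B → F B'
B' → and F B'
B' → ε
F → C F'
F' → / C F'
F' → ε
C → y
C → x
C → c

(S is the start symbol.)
LL(1) parsing maintains a stack (initially the start symbol over $) and the input. At each step: if the stack top is a terminal, match it against the current input token; if it is a non-terminal N, replace it with the RHS of M[N, lookahead] (the unique production whose predict set contains the lookahead).

Stack is shown with the top on the left.

Stack           Input    Action
-------------------------------
S $             y / x $  output S → B S'
B S' $          y / x $  output B → F B'
F B' S' $       y / x $  output F → C F'
C F' B' S' $    y / x $  output C → y
y F' B' S' $    y / x $  match 'y'
F' B' S' $      / x $    output F' → / C F'
/ C F' B' S' $  / x $    match '/'
C F' B' S' $    x $      output C → x
x F' B' S' $    x $      match 'x'
F' B' S' $      $        output F' → ε
B' S' $         $        output B' → ε
S' $            $        output S' → ε
$               $        accept

The string is accepted.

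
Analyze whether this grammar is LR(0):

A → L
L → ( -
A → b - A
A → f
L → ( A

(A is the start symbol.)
Yes, the grammar is LR(0)

A grammar is LR(0) if no state in the canonical LR(0) collection has:
  - both a shift item (dot before a terminal) and a complete item (shift-reduce conflict), or
  - two or more complete items (reduce-reduce conflict; the accept item [A' → A .] counts as a complete item here).

Augment with A' → A and build the canonical LR(0) collection (I0 = CLOSURE({[A' → . A]}), then GOTO on every symbol after a dot until no new states appear). It has 10 states:
  I0: { [A → . L], [A → . b - A], [A → . f], [A' → . A], [L → . ( -], [L → . ( A] }  — shift
  I1: { [A → . L], [A → . b - A], [A → . f], [L → ( . -], [L → ( . A], [L → . ( -], [L → . ( A] }  — shift
  I2: { [A' → A .] }  — accept
  I3: { [A → L .] }  — reduce
  I4: { [A → b . - A] }  — shift
  I5: { [A → f .] }  — reduce
  I6: { [A → . L], [A → . b - A], [A → . f], [A → b - . A], [L → . ( -], [L → . ( A] }  — shift
  I7: { [A → b - A .] }  — reduce
  I8: { [L → ( - .] }  — reduce
  I9: { [L → ( A .] }  — reduce

Every state is either a pure shift/goto state or contains exactly one complete item and nothing to shift — no conflicts. The grammar is LR(0).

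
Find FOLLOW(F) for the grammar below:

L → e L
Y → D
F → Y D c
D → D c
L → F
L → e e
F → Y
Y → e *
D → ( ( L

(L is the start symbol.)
{ $, '(', 'c' }

To compute FOLLOW(F), find every occurrence of F on a right-hand side N → α F β: add FIRST(β) \ {ε}, and if β is empty or nullable also add FOLLOW(N). Iterate to a fixed point.

In L → F: F is at the end, add FOLLOW(L)

The FOLLOW sets referred to above (computed the same way, to a fixed point):
  FOLLOW(L) = { $, '(', 'c' }

Taking the union: FOLLOW(F) = { $, '(', 'c' }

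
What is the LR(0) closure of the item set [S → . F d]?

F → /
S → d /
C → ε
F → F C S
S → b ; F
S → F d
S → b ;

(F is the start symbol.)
{ [F → . /], [F → . F C S], [S → . F d] }

To compute CLOSURE, for each item [A → α.Bβ] where B is a non-terminal, add [B → .γ] for all productions B → γ; repeat for the newly added items until nothing changes.

Start with: [S → . F d]
  [S → . F d] has the dot before F: add [F → . /], [F → . F C S]
No further items can be added.

CLOSURE = { [F → . /], [F → . F C S], [S → . F d] }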